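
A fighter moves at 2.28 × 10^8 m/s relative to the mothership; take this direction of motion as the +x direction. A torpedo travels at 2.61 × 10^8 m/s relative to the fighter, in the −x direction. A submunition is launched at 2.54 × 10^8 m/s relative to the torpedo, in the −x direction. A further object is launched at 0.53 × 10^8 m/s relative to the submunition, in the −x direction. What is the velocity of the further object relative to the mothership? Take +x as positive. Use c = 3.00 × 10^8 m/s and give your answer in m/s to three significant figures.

-2.83 × 10^8 m/s

Apply u = (u' + v)/(1 + u'v/c²) successively, working outward toward the mothership.
(Dividing each given speed by c = 3.00 × 10^8 m/s to work in units of c.)
Start: velocity of the fighter relative to the mothership = 0.7600c.
Compose with the torpedo (u' = -0.870 in the fighter frame): u_1 = (-0.870 + 0.760) / (1 + (-0.870)·0.760) = -0.1100/0.3388 = -0.3247.
Compose with the submunition (u' = -0.847 in the torpedo frame): u_2 = (-0.847 + (-0.325)) / (1 + (-0.847)·(-0.325)) = -1.1713/1.2749 = -0.9188.
Compose with the further object (u' = -0.177 in the submunition frame): u_3 = (-0.177 + (-0.919)) / (1 + (-0.177)·(-0.919)) = -1.0954/1.1623 = -0.9425.
So u = -0.9425 × 3.00 × 10^8 m/s.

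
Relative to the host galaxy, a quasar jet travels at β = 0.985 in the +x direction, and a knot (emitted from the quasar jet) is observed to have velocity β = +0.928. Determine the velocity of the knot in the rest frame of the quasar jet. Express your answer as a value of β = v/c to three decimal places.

Invert the composition law: u' = (u − v)/(1 − uv/c²).
u' = (0.928 − 0.985) / (1 − (0.928)(0.985)) = -0.0570/0.0859 = -0.6634.

β = -0.663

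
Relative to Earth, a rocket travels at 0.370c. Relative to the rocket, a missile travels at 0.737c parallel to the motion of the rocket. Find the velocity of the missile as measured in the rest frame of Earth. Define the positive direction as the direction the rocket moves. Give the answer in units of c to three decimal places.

0.870c

With v = 0.370 and u' = 0.737 (in units of c),
u = (u' + v)/(1 + u'v/c²):
u = (0.737 + 0.370) / (1 + 0.737·0.370) = 1.1070/1.2727 = 0.8698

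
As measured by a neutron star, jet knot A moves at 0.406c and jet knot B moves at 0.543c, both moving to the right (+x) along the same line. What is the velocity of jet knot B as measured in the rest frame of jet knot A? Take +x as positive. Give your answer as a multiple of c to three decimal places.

+0.176c

β_A = 0.406, β_B = 0.543.
Transform to A's frame with the inverse velocity-addition law: u' = (u − v)/(1 − uv/c²), taking u = β_B and v = β_A.
u' = (0.543 − 0.406) / (1 − (0.406)(0.543)) = 0.1370/0.7795 = 0.1757.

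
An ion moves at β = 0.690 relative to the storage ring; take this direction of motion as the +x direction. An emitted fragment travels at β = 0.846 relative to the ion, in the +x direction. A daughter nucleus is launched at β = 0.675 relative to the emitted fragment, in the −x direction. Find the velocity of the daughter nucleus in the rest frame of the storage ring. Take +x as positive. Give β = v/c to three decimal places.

β = +0.854

Apply u = (u' + v)/(1 + u'v/c²) successively, working outward toward the storage ring.
Start: velocity of the ion relative to the storage ring = 0.6900c.
Compose with the emitted fragment (u' = 0.846 in the ion frame): u_1 = (0.846 + 0.690) / (1 + 0.846·0.690) = 1.5360/1.5837 = 0.9699.
Compose with the daughter nucleus (u' = -0.675 in the emitted fragment frame): u_2 = (-0.675 + 0.970) / (1 + (-0.675)·0.970) = 0.2949/0.3453 = 0.8538.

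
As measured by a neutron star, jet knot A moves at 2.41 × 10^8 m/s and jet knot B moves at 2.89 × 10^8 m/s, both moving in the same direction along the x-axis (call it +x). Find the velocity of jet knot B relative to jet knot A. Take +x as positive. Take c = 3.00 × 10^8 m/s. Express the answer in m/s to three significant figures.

+2.12 × 10^8 m/s

β_A = 0.803, β_B = 0.963 (dividing each by c = 3.00 × 10^8 m/s).
Transform to A's frame with the inverse velocity-addition law: u' = (u − v)/(1 − uv/c²), taking u = β_B and v = β_A.
u' = (0.963 − 0.803) / (1 − (0.803)(0.963)) = 0.1600/0.2261 = 0.7076.
u' = 0.7076 × 3.00 × 10^8 m/s.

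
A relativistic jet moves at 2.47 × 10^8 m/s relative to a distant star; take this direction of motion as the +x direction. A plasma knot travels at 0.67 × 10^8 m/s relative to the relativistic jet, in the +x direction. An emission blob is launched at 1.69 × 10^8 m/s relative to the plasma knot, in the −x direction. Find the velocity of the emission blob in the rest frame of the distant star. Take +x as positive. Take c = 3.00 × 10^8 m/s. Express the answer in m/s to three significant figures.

+1.92 × 10^8 m/s

Apply u = (u' + v)/(1 + u'v/c²) successively, working outward toward the distant star.
(Dividing each given speed by c = 3.00 × 10^8 m/s to work in units of c.)
Start: velocity of the relativistic jet relative to the distant star = 0.8233c.
Compose with the plasma knot (u' = 0.223 in the relativistic jet frame): u_1 = (0.223 + 0.823) / (1 + 0.223·0.823) = 1.0467/1.1839 = 0.8841.
Compose with the emission blob (u' = -0.563 in the plasma knot frame): u_2 = (-0.563 + 0.884) / (1 + (-0.563)·0.884) = 0.3208/0.5020 = 0.6390.
So u = 0.6390 × 3.00 × 10^8 m/s.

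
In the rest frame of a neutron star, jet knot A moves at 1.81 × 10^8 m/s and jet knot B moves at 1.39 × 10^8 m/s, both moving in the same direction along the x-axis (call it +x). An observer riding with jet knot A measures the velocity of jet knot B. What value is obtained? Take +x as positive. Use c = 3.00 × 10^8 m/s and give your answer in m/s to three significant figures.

-5.83 × 10^7 m/s

β_A = 0.603, β_B = 0.463 (dividing each by c = 3.00 × 10^8 m/s).
Transform to A's frame with the inverse velocity-addition law: u' = (u − v)/(1 − uv/c²), taking u = β_B and v = β_A.
u' = (0.463 − 0.603) / (1 − (0.603)(0.463)) = -0.1400/0.7205 = -0.1943.
u' = -0.1943 × 3.00 × 10^8 m/s.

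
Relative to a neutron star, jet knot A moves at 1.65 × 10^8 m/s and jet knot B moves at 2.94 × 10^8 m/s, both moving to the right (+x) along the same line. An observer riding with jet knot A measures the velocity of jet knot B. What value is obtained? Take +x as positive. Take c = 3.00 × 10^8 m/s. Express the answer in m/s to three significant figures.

β_A = 0.550, β_B = 0.980 (dividing each by c = 3.00 × 10^8 m/s).
Transform to A's frame with the inverse velocity-addition law: u' = (u − v)/(1 − uv/c²), taking u = β_B and v = β_A.
u' = (0.980 − 0.550) / (1 − (0.550)(0.980)) = 0.4300/0.4610 = 0.9328.
u' = 0.9328 × 3.00 × 10^8 m/s.

+2.80 × 10^8 m/s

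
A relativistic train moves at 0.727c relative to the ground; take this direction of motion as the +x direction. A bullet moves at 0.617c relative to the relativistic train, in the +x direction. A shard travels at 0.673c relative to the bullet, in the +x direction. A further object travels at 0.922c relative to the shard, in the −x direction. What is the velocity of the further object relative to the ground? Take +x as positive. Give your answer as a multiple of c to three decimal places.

+0.694c

Apply u = (u' + v)/(1 + u'v/c²) successively, working outward toward the ground.
Start: velocity of the relativistic train relative to the ground = 0.7270c.
Compose with the bullet (u' = 0.617 in the relativistic train frame): u_1 = (0.617 + 0.727) / (1 + 0.617·0.727) = 1.3440/1.4486 = 0.9278.
Compose with the shard (u' = 0.673 in the bullet frame): u_2 = (0.673 + 0.928) / (1 + 0.673·0.928) = 1.6008/1.6244 = 0.9855.
Compose with the further object (u' = -0.922 in the shard frame): u_3 = (-0.922 + 0.985) / (1 + (-0.922)·0.985) = 0.0635/0.0914 = 0.6944.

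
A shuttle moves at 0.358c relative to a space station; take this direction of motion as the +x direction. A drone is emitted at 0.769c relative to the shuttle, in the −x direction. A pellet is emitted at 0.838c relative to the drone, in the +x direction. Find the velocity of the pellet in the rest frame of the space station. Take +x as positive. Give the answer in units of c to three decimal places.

+0.516c

Apply u = (u' + v)/(1 + u'v/c²) successively, working outward toward the space station.
Start: velocity of the shuttle relative to the space station = 0.3580c.
Compose with the drone (u' = -0.769 in the shuttle frame): u_1 = (-0.769 + 0.358) / (1 + (-0.769)·0.358) = -0.4110/0.7247 = -0.5671.
Compose with the pellet (u' = 0.838 in the drone frame): u_2 = (0.838 + (-0.567)) / (1 + 0.838·(-0.567)) = 0.2709/0.5247 = 0.5162.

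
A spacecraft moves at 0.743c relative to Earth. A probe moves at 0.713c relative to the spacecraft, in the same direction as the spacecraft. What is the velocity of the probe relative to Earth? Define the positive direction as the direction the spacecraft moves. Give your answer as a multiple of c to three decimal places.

With v = 0.743 and u' = 0.713 (in units of c),
u = (u' + v)/(1 + u'v/c²):
u = (0.713 + 0.743) / (1 + 0.713·0.743) = 1.4560/1.5298 = 0.9518

0.952c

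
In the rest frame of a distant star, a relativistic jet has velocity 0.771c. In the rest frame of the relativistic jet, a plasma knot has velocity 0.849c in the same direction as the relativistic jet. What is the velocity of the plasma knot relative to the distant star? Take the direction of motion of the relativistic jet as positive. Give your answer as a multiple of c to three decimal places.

0.979c

With v = 0.771 and u' = 0.849 (in units of c),
u = (u' + v)/(1 + u'v/c²):
u = (0.849 + 0.771) / (1 + 0.849·0.771) = 1.6200/1.6546 = 0.9791
(Galilean addition would give +1.620c, exceeding c.)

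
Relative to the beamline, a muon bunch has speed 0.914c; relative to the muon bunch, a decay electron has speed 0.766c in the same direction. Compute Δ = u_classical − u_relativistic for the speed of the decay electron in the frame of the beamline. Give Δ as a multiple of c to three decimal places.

Δ = 0.692c

Galilean: u_cl = 0.766 + 0.914 = 1.6800.
Relativistic: u_rel = (0.766 + 0.914) / (1 + 0.766·0.914) = 1.6800/1.7001 = 0.9882.
Δ = 1.6800 − 0.9882 = 0.6918.
(The classical prediction exceeds c; the relativistic result does not.)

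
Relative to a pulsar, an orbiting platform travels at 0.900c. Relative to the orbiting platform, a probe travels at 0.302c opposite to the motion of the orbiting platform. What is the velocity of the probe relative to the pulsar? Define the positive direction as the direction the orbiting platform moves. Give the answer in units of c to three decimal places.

With v = 0.900 and u' = -0.302 (in units of c),
u = (u' + v)/(1 + u'v/c²):
u = (-0.302 + 0.900) / (1 + (-0.302)·0.900) = 0.5980/0.7282 = 0.8212

+0.821c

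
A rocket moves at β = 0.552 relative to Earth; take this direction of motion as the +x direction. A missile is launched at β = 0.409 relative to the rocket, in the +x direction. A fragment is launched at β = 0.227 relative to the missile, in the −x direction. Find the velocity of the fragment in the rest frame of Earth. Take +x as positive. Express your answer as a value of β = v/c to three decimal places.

β = +0.678

Apply u = (u' + v)/(1 + u'v/c²) successively, working outward toward Earth.
Start: velocity of the rocket relative to Earth = 0.5520c.
Compose with the missile (u' = 0.409 in the rocket frame): u_1 = (0.409 + 0.552) / (1 + 0.409·0.552) = 0.9610/1.2258 = 0.7840.
Compose with the fragment (u' = -0.227 in the missile frame): u_2 = (-0.227 + 0.784) / (1 + (-0.227)·0.784) = 0.5570/0.8220 = 0.6776.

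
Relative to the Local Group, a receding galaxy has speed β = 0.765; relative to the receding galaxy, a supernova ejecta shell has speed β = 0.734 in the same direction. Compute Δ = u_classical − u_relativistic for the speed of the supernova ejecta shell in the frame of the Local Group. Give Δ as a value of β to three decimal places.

Δ = 0.539

Galilean: u_cl = 0.734 + 0.765 = 1.4990.
Relativistic: u_rel = (0.734 + 0.765) / (1 + 0.734·0.765) = 1.4990/1.5615 = 0.9600.
Δ = 1.4990 − 0.9600 = 0.5390.
(The classical prediction exceeds c; the relativistic result does not.)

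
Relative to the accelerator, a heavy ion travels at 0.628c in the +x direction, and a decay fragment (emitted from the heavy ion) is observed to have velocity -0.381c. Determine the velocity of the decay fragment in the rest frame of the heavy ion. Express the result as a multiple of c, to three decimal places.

-0.814c

Invert the composition law: u' = (u − v)/(1 − uv/c²).
u' = (-0.381 − 0.628) / (1 − (-0.381)(0.628)) = -1.0090/1.2393 = -0.8142.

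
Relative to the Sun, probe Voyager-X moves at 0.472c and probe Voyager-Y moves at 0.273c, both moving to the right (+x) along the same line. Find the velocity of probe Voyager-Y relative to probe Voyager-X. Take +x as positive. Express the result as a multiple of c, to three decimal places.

β_A = 0.472, β_B = 0.273.
Transform to A's frame with the inverse velocity-addition law: u' = (u − v)/(1 − uv/c²), taking u = β_B and v = β_A.
u' = (0.273 − 0.472) / (1 − (0.472)(0.273)) = -0.1990/0.8711 = -0.2284.

-0.228c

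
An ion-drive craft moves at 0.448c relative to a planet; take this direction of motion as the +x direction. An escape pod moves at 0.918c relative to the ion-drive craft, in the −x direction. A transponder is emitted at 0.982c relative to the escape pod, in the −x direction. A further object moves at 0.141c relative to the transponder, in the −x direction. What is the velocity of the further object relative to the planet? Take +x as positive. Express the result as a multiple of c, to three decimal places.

-0.998c

Apply u = (u' + v)/(1 + u'v/c²) successively, working outward toward the planet.
Start: velocity of the ion-drive craft relative to the planet = 0.4480c.
Compose with the escape pod (u' = -0.918 in the ion-drive craft frame): u_1 = (-0.918 + 0.448) / (1 + (-0.918)·0.448) = -0.4700/0.5887 = -0.7983.
Compose with the transponder (u' = -0.982 in the escape pod frame): u_2 = (-0.982 + (-0.798)) / (1 + (-0.982)·(-0.798)) = -1.7803/1.7840 = -0.9980.
Compose with the further object (u' = -0.141 in the transponder frame): u_3 = (-0.141 + (-0.998)) / (1 + (-0.141)·(-0.998)) = -1.1390/1.1407 = -0.9985.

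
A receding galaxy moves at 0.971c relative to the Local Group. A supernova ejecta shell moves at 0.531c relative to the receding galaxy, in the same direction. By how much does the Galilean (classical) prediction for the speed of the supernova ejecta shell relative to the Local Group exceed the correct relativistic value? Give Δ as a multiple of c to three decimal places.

Galilean: u_cl = 0.531 + 0.971 = 1.5020.
Relativistic: u_rel = (0.531 + 0.971) / (1 + 0.531·0.971) = 1.5020/1.5156 = 0.9910.
Δ = 1.5020 − 0.9910 = 0.5110.
(The classical prediction exceeds c; the relativistic result does not.)

Δ = 0.511c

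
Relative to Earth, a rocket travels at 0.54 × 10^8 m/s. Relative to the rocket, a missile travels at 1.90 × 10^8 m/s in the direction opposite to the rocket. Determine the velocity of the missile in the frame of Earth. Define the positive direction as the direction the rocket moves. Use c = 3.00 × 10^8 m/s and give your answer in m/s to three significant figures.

-1.53 × 10^8 m/s

In units of c (dividing by 3.00 × 10^8 m/s): v = 0.180, u' = -0.633.
u = (u' + v)/(1 + u'v/c²):
u = (-0.633 + 0.180) / (1 + (-0.633)·0.180) = -0.4533/0.8860 = -0.5117
(Galilean addition would give -0.453c.)
Converting back: u = -0.5117 × 3.00 × 10^8 m/s.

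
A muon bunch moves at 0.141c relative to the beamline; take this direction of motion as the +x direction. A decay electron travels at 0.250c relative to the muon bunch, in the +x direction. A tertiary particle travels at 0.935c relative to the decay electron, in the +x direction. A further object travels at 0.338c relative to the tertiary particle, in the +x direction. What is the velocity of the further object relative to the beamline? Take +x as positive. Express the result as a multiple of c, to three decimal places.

0.985c

Apply u = (u' + v)/(1 + u'v/c²) successively, working outward toward the beamline.
Start: velocity of the muon bunch relative to the beamline = 0.1410c.
Compose with the decay electron (u' = 0.250 in the muon bunch frame): u_1 = (0.250 + 0.141) / (1 + 0.250·0.141) = 0.3910/1.0353 = 0.3777.
Compose with the tertiary particle (u' = 0.935 in the decay electron frame): u_2 = (0.935 + 0.378) / (1 + 0.935·0.378) = 1.3127/1.3531 = 0.9701.
Compose with the further object (u' = 0.338 in the tertiary particle frame): u_3 = (0.338 + 0.970) / (1 + 0.338·0.970) = 1.3081/1.3279 = 0.9851.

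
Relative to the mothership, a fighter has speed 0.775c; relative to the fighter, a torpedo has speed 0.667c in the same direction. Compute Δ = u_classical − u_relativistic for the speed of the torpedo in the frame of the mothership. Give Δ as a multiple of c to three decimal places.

Galilean: u_cl = 0.667 + 0.775 = 1.4420.
Relativistic: u_rel = (0.667 + 0.775) / (1 + 0.667·0.775) = 1.4420/1.5169 = 0.9506.
Δ = 1.4420 − 0.9506 = 0.4914.
(The classical prediction exceeds c; the relativistic result does not.)

Δ = 0.491c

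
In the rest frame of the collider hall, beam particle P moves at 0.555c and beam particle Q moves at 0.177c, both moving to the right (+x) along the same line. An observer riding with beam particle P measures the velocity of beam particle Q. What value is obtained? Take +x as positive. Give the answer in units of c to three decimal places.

β_A = 0.555, β_B = 0.177.
Transform to A's frame with the inverse velocity-addition law: u' = (u − v)/(1 − uv/c²), taking u = β_B and v = β_A.
u' = (0.177 − 0.555) / (1 − (0.555)(0.177)) = -0.3780/0.9018 = -0.4192.

-0.419c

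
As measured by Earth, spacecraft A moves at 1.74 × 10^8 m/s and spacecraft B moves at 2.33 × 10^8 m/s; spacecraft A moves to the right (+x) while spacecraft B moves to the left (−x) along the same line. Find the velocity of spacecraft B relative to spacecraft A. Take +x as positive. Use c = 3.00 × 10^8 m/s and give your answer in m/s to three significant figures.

β_A = 0.580, β_B = -0.777 (dividing each by c = 3.00 × 10^8 m/s).
Transform to A's frame with the inverse velocity-addition law: u' = (u − v)/(1 − uv/c²), taking u = β_B and v = β_A.
u' = (-0.777 − 0.580) / (1 − (0.580)(-0.777)) = -1.3567/1.4505 = -0.9353.
u' = -0.9353 × 3.00 × 10^8 m/s.

-2.81 × 10^8 m/s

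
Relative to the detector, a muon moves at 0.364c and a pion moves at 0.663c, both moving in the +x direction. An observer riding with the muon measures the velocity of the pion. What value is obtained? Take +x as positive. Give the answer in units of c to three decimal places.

β_A = 0.364, β_B = 0.663.
Transform to A's frame with the inverse velocity-addition law: u' = (u − v)/(1 − uv/c²), taking u = β_B and v = β_A.
u' = (0.663 − 0.364) / (1 − (0.364)(0.663)) = 0.2990/0.7587 = 0.3941.

+0.394c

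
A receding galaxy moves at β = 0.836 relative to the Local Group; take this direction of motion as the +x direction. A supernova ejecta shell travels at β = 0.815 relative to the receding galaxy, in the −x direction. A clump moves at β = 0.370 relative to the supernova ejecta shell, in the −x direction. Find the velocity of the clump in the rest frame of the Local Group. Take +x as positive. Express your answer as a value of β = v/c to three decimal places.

Apply u = (u' + v)/(1 + u'v/c²) successively, working outward toward the Local Group.
Start: velocity of the receding galaxy relative to the Local Group = 0.8360c.
Compose with the supernova ejecta shell (u' = -0.815 in the receding galaxy frame): u_1 = (-0.815 + 0.836) / (1 + (-0.815)·0.836) = 0.0210/0.3187 = 0.0659.
Compose with the clump (u' = -0.370 in the supernova ejecta shell frame): u_2 = (-0.370 + 0.066) / (1 + (-0.370)·0.066) = -0.3041/0.9756 = -0.3117.

β = -0.312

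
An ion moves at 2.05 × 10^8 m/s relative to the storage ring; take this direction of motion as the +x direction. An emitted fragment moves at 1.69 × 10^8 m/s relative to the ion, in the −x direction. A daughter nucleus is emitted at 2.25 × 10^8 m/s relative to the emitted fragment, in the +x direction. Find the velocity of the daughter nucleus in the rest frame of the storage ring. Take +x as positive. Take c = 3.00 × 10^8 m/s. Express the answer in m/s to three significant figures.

+2.47 × 10^8 m/s

Apply u = (u' + v)/(1 + u'v/c²) successively, working outward toward the storage ring.
(Dividing each given speed by c = 3.00 × 10^8 m/s to work in units of c.)
Start: velocity of the ion relative to the storage ring = 0.6833c.
Compose with the emitted fragment (u' = -0.563 in the ion frame): u_1 = (-0.563 + 0.683) / (1 + (-0.563)·0.683) = 0.1200/0.6151 = 0.1951.
Compose with the daughter nucleus (u' = 0.750 in the emitted fragment frame): u_2 = (0.750 + 0.195) / (1 + 0.750·0.195) = 0.9451/1.1463 = 0.8245.
So u = 0.8245 × 3.00 × 10^8 m/s.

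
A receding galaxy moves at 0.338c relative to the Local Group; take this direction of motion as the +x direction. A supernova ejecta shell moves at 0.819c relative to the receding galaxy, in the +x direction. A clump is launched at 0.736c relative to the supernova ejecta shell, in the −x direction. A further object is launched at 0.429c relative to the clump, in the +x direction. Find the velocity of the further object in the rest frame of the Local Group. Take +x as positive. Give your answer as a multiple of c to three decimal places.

Apply u = (u' + v)/(1 + u'v/c²) successively, working outward toward the Local Group.
Start: velocity of the receding galaxy relative to the Local Group = 0.3380c.
Compose with the supernova ejecta shell (u' = 0.819 in the receding galaxy frame): u_1 = (0.819 + 0.338) / (1 + 0.819·0.338) = 1.1570/1.2768 = 0.9062.
Compose with the clump (u' = -0.736 in the supernova ejecta shell frame): u_2 = (-0.736 + 0.906) / (1 + (-0.736)·0.906) = 0.1702/0.3331 = 0.5109.
Compose with the further object (u' = 0.429 in the clump frame): u_3 = (0.429 + 0.511) / (1 + 0.429·0.511) = 0.9399/1.2192 = 0.7709.

+0.771c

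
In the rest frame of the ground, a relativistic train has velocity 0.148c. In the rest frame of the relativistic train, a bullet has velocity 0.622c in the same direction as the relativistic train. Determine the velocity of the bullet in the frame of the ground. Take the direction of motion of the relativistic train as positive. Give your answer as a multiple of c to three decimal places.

With v = 0.148 and u' = 0.622 (in units of c),
u = (u' + v)/(1 + u'v/c²):
u = (0.622 + 0.148) / (1 + 0.622·0.148) = 0.7700/1.0921 = 0.7051

0.705c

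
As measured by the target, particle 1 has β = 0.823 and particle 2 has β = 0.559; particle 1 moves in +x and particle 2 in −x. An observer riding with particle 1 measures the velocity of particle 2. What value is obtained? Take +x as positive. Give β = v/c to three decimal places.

β_A = 0.823, β_B = -0.559.
Transform to A's frame with the inverse velocity-addition law: u' = (u − v)/(1 − uv/c²), taking u = β_B and v = β_A.
u' = (-0.559 − 0.823) / (1 − (0.823)(-0.559)) = -1.3820/1.4601 = -0.9465.

β = -0.947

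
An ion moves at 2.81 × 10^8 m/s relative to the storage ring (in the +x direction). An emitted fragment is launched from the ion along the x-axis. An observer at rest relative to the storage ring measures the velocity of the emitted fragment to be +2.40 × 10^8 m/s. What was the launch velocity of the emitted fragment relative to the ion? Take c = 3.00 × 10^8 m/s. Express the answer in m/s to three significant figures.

v = 0.937c, u = 0.800c.
Invert the composition law: u' = (u − v)/(1 − uv/c²).
u' = (0.800 − 0.937) / (1 − (0.800)(0.937)) = -0.1367/0.2507 = -0.5452.
u' = -0.5452 × 3.00 × 10^8 m/s.

-1.64 × 10^8 m/s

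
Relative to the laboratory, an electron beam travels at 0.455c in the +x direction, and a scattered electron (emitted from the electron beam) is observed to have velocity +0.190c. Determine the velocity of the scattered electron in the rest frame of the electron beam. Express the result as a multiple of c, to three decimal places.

Invert the composition law: u' = (u − v)/(1 − uv/c²).
u' = (0.190 − 0.455) / (1 − (0.190)(0.455)) = -0.2650/0.9135 = -0.2901.

-0.290c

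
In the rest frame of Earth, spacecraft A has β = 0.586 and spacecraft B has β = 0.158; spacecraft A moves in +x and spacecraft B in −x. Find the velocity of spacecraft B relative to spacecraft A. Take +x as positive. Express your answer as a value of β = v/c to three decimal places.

β = -0.681

β_A = 0.586, β_B = -0.158.
Transform to A's frame with the inverse velocity-addition law: u' = (u − v)/(1 − uv/c²), taking u = β_B and v = β_A.
u' = (-0.158 − 0.586) / (1 − (0.586)(-0.158)) = -0.7440/1.0926 = -0.6810.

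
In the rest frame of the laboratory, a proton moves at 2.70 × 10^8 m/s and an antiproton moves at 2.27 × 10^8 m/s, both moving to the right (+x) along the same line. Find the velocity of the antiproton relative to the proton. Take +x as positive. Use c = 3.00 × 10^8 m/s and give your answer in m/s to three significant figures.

β_A = 0.900, β_B = 0.757 (dividing each by c = 3.00 × 10^8 m/s).
Transform to A's frame with the inverse velocity-addition law: u' = (u − v)/(1 − uv/c²), taking u = β_B and v = β_A.
u' = (0.757 − 0.900) / (1 − (0.900)(0.757)) = -0.1433/0.3190 = -0.4493.
u' = -0.4493 × 3.00 × 10^8 m/s.

-1.35 × 10^8 m/s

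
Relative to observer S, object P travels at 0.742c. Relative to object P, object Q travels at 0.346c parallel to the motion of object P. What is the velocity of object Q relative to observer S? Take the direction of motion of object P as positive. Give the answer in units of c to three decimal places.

0.866c

With v = 0.742 and u' = 0.346 (in units of c),
u = (u' + v)/(1 + u'v/c²):
u = (0.346 + 0.742) / (1 + 0.346·0.742) = 1.0880/1.2567 = 0.8657
(Galilean addition would give +1.088c, exceeding c.)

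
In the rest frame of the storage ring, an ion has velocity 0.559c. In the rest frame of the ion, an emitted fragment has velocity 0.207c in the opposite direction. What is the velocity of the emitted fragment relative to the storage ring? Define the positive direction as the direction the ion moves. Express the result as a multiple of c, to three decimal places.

With v = 0.559 and u' = -0.207 (in units of c),
u = (u' + v)/(1 + u'v/c²):
u = (-0.207 + 0.559) / (1 + (-0.207)·0.559) = 0.3520/0.8843 = 0.3981
(Galilean addition would give +0.352c.)

+0.398c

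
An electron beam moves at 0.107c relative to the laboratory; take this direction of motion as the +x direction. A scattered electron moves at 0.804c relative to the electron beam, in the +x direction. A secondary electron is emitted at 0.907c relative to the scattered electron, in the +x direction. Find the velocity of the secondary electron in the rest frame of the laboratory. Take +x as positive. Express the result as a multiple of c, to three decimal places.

Apply u = (u' + v)/(1 + u'v/c²) successively, working outward toward the laboratory.
Start: velocity of the electron beam relative to the laboratory = 0.1070c.
Compose with the scattered electron (u' = 0.804 in the electron beam frame): u_1 = (0.804 + 0.107) / (1 + 0.804·0.107) = 0.9110/1.0860 = 0.8388.
Compose with the secondary electron (u' = 0.907 in the scattered electron frame): u_2 = (0.907 + 0.839) / (1 + 0.907·0.839) = 1.7458/1.7608 = 0.9915.

0.991c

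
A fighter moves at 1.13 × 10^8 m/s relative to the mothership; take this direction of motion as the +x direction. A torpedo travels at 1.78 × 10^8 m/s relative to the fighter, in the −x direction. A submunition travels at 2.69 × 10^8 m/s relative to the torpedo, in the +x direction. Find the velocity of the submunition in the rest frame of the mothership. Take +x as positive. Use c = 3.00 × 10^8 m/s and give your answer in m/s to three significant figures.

+2.47 × 10^8 m/s

Apply u = (u' + v)/(1 + u'v/c²) successively, working outward toward the mothership.
(Dividing each given speed by c = 3.00 × 10^8 m/s to work in units of c.)
Start: velocity of the fighter relative to the mothership = 0.3767c.
Compose with the torpedo (u' = -0.593 in the fighter frame): u_1 = (-0.593 + 0.377) / (1 + (-0.593)·0.377) = -0.2167/0.7765 = -0.2790.
Compose with the submunition (u' = 0.897 in the torpedo frame): u_2 = (0.897 + (-0.279)) / (1 + 0.897·(-0.279)) = 0.6176/0.7498 = 0.8237.
So u = 0.8237 × 3.00 × 10^8 m/s.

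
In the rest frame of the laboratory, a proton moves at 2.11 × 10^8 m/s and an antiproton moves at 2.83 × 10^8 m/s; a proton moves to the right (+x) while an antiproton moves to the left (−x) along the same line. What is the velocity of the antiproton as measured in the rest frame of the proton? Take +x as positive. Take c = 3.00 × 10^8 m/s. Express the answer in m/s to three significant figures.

-2.97 × 10^8 m/s

β_A = 0.703, β_B = -0.943 (dividing each by c = 3.00 × 10^8 m/s).
Transform to A's frame with the inverse velocity-addition law: u' = (u − v)/(1 − uv/c²), taking u = β_B and v = β_A.
u' = (-0.943 − 0.703) / (1 − (0.703)(-0.943)) = -1.6467/1.6635 = -0.9899.
u' = -0.9899 × 3.00 × 10^8 m/s.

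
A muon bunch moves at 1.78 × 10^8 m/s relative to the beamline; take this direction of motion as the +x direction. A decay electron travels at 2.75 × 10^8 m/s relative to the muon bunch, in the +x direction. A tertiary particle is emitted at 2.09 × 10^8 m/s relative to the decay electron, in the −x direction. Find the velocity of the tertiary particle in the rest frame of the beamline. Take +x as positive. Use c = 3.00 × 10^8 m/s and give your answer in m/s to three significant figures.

+2.65 × 10^8 m/s

Apply u = (u' + v)/(1 + u'v/c²) successively, working outward toward the beamline.
(Dividing each given speed by c = 3.00 × 10^8 m/s to work in units of c.)
Start: velocity of the muon bunch relative to the beamline = 0.5933c.
Compose with the decay electron (u' = 0.917 in the muon bunch frame): u_1 = (0.917 + 0.593) / (1 + 0.917·0.593) = 1.5100/1.5439 = 0.9780.
Compose with the tertiary particle (u' = -0.697 in the decay electron frame): u_2 = (-0.697 + 0.978) / (1 + (-0.697)·0.978) = 0.2814/0.3186 = 0.8831.
So u = 0.8831 × 3.00 × 10^8 m/s.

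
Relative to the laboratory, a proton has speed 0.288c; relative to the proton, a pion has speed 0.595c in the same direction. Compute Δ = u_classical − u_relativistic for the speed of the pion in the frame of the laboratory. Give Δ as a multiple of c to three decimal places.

Δ = 0.129c

Galilean: u_cl = 0.595 + 0.288 = 0.8830.
Relativistic: u_rel = (0.595 + 0.288) / (1 + 0.595·0.288) = 0.8830/1.1714 = 0.7538.
Δ = 0.8830 − 0.7538 = 0.1292.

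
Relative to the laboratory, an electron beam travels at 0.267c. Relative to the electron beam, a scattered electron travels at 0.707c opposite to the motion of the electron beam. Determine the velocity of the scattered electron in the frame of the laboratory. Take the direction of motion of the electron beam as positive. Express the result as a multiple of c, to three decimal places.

-0.542c

With v = 0.267 and u' = -0.707 (in units of c),
u = (u' + v)/(1 + u'v/c²):
u = (-0.707 + 0.267) / (1 + (-0.707)·0.267) = -0.4400/0.8112 = -0.5424
(Galilean addition would give -0.440c.)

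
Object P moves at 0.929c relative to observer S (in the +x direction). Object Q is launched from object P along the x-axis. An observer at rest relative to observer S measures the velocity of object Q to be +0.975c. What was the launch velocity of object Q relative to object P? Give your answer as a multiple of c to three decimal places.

Invert the composition law: u' = (u − v)/(1 − uv/c²).
u' = (0.975 − 0.929) / (1 − (0.975)(0.929)) = 0.0460/0.0942 = 0.4882.

+0.488c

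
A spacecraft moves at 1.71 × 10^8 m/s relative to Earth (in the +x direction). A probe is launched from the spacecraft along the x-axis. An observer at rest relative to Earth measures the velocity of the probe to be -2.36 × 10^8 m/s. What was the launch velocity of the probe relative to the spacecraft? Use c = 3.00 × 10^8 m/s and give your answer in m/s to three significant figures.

v = 0.570c, u = -0.787c.
Invert the composition law: u' = (u − v)/(1 − uv/c²).
u' = (-0.787 − 0.570) / (1 − (-0.787)(0.570)) = -1.3567/1.4484 = -0.9367.
u' = -0.9367 × 3.00 × 10^8 m/s.

-2.81 × 10^8 m/s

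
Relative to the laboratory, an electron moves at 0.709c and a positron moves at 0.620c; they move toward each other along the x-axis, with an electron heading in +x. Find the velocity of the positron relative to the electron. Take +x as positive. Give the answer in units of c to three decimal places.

-0.923c

β_A = 0.709, β_B = -0.620.
Transform to A's frame with the inverse velocity-addition law: u' = (u − v)/(1 − uv/c²), taking u = β_B and v = β_A.
u' = (-0.620 − 0.709) / (1 − (0.709)(-0.620)) = -1.3290/1.4396 = -0.9232.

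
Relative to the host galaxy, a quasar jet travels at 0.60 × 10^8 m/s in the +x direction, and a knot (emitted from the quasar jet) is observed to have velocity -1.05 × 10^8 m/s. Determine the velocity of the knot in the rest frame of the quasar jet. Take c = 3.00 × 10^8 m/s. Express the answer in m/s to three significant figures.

v = 0.200c, u = -0.350c.
Invert the composition law: u' = (u − v)/(1 − uv/c²).
u' = (-0.350 − 0.200) / (1 − (-0.350)(0.200)) = -0.5500/1.0700 = -0.5140.
u' = -0.5140 × 3.00 × 10^8 m/s.

-1.54 × 10^8 m/s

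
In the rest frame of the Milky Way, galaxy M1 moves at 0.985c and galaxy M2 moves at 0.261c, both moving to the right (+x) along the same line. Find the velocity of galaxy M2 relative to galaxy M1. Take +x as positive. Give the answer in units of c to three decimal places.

-0.975c

β_A = 0.985, β_B = 0.261.
Transform to A's frame with the inverse velocity-addition law: u' = (u − v)/(1 − uv/c²), taking u = β_B and v = β_A.
u' = (0.261 − 0.985) / (1 − (0.985)(0.261)) = -0.7240/0.7429 = -0.9745.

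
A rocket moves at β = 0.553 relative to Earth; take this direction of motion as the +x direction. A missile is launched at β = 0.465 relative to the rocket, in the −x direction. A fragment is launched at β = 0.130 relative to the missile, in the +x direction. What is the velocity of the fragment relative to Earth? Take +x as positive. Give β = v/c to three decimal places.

β = +0.245

Apply u = (u' + v)/(1 + u'v/c²) successively, working outward toward Earth.
Start: velocity of the rocket relative to Earth = 0.5530c.
Compose with the missile (u' = -0.465 in the rocket frame): u_1 = (-0.465 + 0.553) / (1 + (-0.465)·0.553) = 0.0880/0.7429 = 0.1185.
Compose with the fragment (u' = 0.130 in the missile frame): u_2 = (0.130 + 0.118) / (1 + 0.130·0.118) = 0.2485/1.0154 = 0.2447.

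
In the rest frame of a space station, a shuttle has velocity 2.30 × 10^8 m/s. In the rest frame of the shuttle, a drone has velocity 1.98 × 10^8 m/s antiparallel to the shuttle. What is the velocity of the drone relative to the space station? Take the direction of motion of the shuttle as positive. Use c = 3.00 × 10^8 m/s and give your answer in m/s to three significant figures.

In units of c (dividing by 3.00 × 10^8 m/s): v = 0.767, u' = -0.660.
u = (u' + v)/(1 + u'v/c²):
u = (-0.660 + 0.767) / (1 + (-0.660)·0.767) = 0.1067/0.4940 = 0.2159
Converting back: u = 0.2159 × 3.00 × 10^8 m/s.

+6.48 × 10^7 m/s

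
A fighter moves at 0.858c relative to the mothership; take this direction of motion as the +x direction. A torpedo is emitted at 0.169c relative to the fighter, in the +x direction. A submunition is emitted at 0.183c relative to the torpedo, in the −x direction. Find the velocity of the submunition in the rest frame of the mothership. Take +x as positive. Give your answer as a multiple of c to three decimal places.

+0.854c

Apply u = (u' + v)/(1 + u'v/c²) successively, working outward toward the mothership.
Start: velocity of the fighter relative to the mothership = 0.8580c.
Compose with the torpedo (u' = 0.169 in the fighter frame): u_1 = (0.169 + 0.858) / (1 + 0.169·0.858) = 1.0270/1.1450 = 0.8969.
Compose with the submunition (u' = -0.183 in the torpedo frame): u_2 = (-0.183 + 0.897) / (1 + (-0.183)·0.897) = 0.7139/0.8359 = 0.8541.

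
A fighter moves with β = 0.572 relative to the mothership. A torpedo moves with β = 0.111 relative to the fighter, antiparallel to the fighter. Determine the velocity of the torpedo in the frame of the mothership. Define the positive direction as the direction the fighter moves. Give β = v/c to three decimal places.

With v = 0.572 and u' = -0.111 (in units of c),
u = (u' + v)/(1 + u'v/c²):
u = (-0.111 + 0.572) / (1 + (-0.111)·0.572) = 0.4610/0.9365 = 0.4923

β = +0.492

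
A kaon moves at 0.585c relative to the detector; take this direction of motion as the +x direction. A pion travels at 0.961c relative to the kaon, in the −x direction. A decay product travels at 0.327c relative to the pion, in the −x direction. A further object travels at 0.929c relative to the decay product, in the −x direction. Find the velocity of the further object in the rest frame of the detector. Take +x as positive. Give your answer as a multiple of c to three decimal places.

-0.997c

Apply u = (u' + v)/(1 + u'v/c²) successively, working outward toward the detector.
Start: velocity of the kaon relative to the detector = 0.5850c.
Compose with the pion (u' = -0.961 in the kaon frame): u_1 = (-0.961 + 0.585) / (1 + (-0.961)·0.585) = -0.3760/0.4378 = -0.8588.
Compose with the decay product (u' = -0.327 in the pion frame): u_2 = (-0.327 + (-0.859)) / (1 + (-0.327)·(-0.859)) = -1.1858/1.2808 = -0.9258.
Compose with the further object (u' = -0.929 in the decay product frame): u_3 = (-0.929 + (-0.926)) / (1 + (-0.929)·(-0.926)) = -1.8548/1.8601 = -0.9972.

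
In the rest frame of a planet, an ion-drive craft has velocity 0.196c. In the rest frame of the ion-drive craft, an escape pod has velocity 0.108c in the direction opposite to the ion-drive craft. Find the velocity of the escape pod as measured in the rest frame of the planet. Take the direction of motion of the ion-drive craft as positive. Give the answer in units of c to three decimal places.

+0.090c

With v = 0.196 and u' = -0.108 (in units of c),
u = (u' + v)/(1 + u'v/c²):
u = (-0.108 + 0.196) / (1 + (-0.108)·0.196) = 0.0880/0.9788 = 0.0899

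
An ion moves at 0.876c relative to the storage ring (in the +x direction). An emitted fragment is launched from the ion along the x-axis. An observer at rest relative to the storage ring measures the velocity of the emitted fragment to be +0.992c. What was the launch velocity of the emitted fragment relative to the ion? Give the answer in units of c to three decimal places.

+0.885c

Invert the composition law: u' = (u − v)/(1 − uv/c²).
u' = (0.992 − 0.876) / (1 − (0.992)(0.876)) = 0.1160/0.1310 = 0.8854.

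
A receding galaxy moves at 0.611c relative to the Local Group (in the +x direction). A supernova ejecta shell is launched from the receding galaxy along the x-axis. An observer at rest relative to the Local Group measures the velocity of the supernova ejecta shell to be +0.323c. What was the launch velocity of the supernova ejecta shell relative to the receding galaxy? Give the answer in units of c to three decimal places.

-0.359c

Invert the composition law: u' = (u − v)/(1 − uv/c²).
u' = (0.323 − 0.611) / (1 − (0.323)(0.611)) = -0.2880/0.8026 = -0.3588.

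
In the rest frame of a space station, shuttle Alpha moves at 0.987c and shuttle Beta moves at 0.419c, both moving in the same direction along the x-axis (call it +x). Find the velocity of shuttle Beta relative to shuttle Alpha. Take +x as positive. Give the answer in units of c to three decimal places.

-0.969c

β_A = 0.987, β_B = 0.419.
Transform to A's frame with the inverse velocity-addition law: u' = (u − v)/(1 − uv/c²), taking u = β_B and v = β_A.
u' = (0.419 − 0.987) / (1 − (0.987)(0.419)) = -0.5680/0.5864 = -0.9685.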